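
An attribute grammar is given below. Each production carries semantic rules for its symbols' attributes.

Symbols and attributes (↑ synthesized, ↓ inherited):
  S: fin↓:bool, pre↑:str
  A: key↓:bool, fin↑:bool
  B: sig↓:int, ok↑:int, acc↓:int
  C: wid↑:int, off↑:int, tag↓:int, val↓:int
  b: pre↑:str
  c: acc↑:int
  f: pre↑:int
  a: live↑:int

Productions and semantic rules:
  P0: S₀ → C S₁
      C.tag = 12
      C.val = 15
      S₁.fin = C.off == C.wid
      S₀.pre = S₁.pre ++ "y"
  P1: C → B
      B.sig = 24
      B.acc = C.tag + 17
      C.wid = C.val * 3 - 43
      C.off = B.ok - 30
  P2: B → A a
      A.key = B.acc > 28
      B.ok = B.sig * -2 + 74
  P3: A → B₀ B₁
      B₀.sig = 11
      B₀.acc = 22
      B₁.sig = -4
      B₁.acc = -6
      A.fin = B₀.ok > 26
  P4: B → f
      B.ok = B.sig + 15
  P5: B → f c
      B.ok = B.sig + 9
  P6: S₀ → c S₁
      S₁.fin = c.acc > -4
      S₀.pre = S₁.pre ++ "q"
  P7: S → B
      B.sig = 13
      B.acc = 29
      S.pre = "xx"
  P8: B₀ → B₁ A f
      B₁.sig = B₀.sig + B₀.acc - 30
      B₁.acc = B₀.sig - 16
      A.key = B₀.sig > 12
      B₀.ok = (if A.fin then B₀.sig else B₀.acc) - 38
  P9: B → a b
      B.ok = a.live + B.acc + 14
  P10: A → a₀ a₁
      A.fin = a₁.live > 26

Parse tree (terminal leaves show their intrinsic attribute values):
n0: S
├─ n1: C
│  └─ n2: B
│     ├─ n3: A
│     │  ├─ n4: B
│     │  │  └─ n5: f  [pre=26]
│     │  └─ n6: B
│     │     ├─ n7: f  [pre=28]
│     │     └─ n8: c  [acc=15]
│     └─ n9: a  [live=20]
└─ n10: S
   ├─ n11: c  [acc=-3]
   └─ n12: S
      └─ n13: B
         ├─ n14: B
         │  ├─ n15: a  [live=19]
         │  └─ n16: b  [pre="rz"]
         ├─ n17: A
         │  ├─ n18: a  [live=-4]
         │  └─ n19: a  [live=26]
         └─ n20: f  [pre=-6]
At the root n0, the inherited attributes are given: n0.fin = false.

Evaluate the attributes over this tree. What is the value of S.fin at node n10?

false

1. n0.fin = false  [given at root]
2. n1.tag = 12  [12]
3. n1.val = 15  [15]
4. n2.sig = 24  [24]
5. n2.acc = 29  [C.tag + 17]
6. n3.key = true  [B.acc > 28]
7. n4.sig = 11  [11]
8. n4.acc = 22  [22]
9. n5.pre = 26  [terminal]
10. n4.ok = 26  [B.sig + 15]
11. n6.sig = -4  [-4]
12. n6.acc = -6  [-6]
13. n7.pre = 28  [terminal]
14. n8.acc = 15  [terminal]
15. n6.ok = 5  [B.sig + 9]
16. n3.fin = false  [B₀.ok > 26]
17. n9.live = 20  [terminal]
18. n2.ok = 26  [B.sig * -2 + 74]
19. n1.wid = 2  [C.val * 3 - 43]
20. n1.off = -4  [B.ok - 30]
21. n10.fin = false  [C.off == C.wid]
22. n11.acc = -3  [terminal]
23. n12.fin = true  [c.acc > -4]
24. n13.sig = 13  [13]
25. n13.acc = 29  [29]
26. n14.sig = 12  [B₀.sig + B₀.acc - 30]
27. n14.acc = -3  [B₀.sig - 16]
28. n15.live = 19  [terminal]
29. n16.pre = "rz"  [terminal]
30. n14.ok = 30  [a.live + B.acc + 14]
31. n17.key = true  [B₀.sig > 12]
32. n18.live = -4  [terminal]
33. n19.live = 26  [terminal]
34. n17.fin = false  [a₁.live > 26]
35. n20.pre = -6  [terminal]
36. n13.ok = -9  [(if A.fin then B₀.sig else B₀.acc) - 38]
37. n12.pre = "xx"  ["xx"]
38. n10.pre = "xxq"  [S₁.pre ++ "q"]
39. n0.pre = "xxqy"  [S₁.pre ++ "y"]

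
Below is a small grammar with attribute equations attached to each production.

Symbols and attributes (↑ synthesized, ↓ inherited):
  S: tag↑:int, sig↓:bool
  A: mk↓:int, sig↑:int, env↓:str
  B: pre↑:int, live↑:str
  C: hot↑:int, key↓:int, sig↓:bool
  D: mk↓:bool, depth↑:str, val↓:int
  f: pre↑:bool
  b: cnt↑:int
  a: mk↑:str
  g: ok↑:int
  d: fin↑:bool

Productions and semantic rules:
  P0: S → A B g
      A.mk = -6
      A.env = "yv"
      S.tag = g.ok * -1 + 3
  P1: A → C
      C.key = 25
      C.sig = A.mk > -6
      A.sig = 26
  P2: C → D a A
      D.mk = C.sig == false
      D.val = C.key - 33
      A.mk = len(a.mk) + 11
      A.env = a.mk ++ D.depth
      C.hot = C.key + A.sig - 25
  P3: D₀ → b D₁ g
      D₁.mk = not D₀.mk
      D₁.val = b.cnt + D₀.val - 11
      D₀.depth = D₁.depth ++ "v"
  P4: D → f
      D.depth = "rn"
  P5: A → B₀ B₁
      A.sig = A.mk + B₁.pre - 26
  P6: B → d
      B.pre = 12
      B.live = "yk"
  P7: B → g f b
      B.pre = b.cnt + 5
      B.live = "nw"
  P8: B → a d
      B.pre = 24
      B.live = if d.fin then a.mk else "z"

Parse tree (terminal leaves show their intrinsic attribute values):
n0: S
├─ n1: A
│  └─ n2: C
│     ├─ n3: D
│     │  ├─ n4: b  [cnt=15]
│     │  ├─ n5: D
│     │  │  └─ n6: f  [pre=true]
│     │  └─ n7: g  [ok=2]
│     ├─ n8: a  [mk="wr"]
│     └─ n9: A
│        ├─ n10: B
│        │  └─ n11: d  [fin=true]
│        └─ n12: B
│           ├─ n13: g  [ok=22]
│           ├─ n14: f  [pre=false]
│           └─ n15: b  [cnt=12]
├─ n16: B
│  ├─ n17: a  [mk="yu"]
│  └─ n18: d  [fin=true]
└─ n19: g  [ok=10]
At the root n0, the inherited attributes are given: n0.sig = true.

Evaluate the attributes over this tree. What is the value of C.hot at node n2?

1. n0.sig = true  [given at root]
2. n1.mk = -6  [-6]
3. n1.env = "yv"  ["yv"]
4. n2.key = 25  [25]
5. n2.sig = false  [A.mk > -6]
6. n3.mk = true  [C.sig == false]
7. n3.val = -8  [C.key - 33]
8. n4.cnt = 15  [terminal]
9. n5.mk = false  [not D₀.mk]
10. n5.val = -4  [b.cnt + D₀.val - 11]
11. n6.pre = true  [terminal]
12. n5.depth = "rn"  ["rn"]
13. n7.ok = 2  [terminal]
14. n3.depth = "rnv"  [D₁.depth ++ "v"]
15. n8.mk = "wr"  [terminal]
16. n9.mk = 13  [len(a.mk) + 11]
17. n9.env = "wrrnv"  [a.mk ++ D.depth]
18. n11.fin = true  [terminal]
19. n10.pre = 12  [12]
20. n10.live = "yk"  ["yk"]
21. n13.ok = 22  [terminal]
22. n14.pre = false  [terminal]
23. n15.cnt = 12  [terminal]
24. n12.pre = 17  [b.cnt + 5]
25. n12.live = "nw"  ["nw"]
26. n9.sig = 4  [A.mk + B₁.pre - 26]
27. n2.hot = 4  [C.key + A.sig - 25]
28. n1.sig = 26  [26]
29. n17.mk = "yu"  [terminal]
30. n18.fin = true  [terminal]
31. n16.pre = 24  [24]
32. n16.live = "yu"  [if d.fin then a.mk else "z"]
33. n19.ok = 10  [terminal]
34. n0.tag = -7  [g.ok * -1 + 3]

4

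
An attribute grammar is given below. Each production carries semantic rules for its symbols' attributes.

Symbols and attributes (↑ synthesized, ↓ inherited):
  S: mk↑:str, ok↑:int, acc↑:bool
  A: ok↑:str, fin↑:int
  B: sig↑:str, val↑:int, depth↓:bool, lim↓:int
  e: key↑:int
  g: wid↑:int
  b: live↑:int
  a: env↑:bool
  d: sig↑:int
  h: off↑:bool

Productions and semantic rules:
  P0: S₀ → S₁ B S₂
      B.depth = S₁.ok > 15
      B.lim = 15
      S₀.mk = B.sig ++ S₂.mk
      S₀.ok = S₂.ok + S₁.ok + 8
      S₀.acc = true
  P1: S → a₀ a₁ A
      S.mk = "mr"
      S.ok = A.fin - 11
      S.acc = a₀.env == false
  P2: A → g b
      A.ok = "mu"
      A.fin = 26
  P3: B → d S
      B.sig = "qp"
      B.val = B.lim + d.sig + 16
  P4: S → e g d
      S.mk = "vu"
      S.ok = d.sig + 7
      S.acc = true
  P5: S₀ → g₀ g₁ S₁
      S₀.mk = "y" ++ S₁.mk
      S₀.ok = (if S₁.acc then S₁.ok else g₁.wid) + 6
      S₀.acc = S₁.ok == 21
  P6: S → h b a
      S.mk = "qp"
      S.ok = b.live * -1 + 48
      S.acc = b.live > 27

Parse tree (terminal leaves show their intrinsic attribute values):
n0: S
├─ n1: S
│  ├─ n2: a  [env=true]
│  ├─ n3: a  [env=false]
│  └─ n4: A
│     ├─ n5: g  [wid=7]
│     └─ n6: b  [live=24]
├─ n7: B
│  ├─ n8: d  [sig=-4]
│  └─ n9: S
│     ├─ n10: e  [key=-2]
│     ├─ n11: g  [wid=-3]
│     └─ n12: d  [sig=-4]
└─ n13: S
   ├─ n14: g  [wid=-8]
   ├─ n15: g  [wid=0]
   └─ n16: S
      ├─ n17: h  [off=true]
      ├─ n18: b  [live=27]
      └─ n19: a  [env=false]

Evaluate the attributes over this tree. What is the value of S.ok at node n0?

29

1. n2.env = true  [terminal]
2. n3.env = false  [terminal]
3. n5.wid = 7  [terminal]
4. n6.live = 24  [terminal]
5. n4.ok = "mu"  ["mu"]
6. n4.fin = 26  [26]
7. n1.mk = "mr"  ["mr"]
8. n1.ok = 15  [A.fin - 11]
9. n1.acc = false  [a₀.env == false]
10. n7.depth = false  [S₁.ok > 15]
11. n7.lim = 15  [15]
12. n8.sig = -4  [terminal]
13. n10.key = -2  [terminal]
14. n11.wid = -3  [terminal]
15. n12.sig = -4  [terminal]
16. n9.mk = "vu"  ["vu"]
17. n9.ok = 3  [d.sig + 7]
18. n9.acc = true  [true]
19. n7.sig = "qp"  ["qp"]
20. n7.val = 27  [B.lim + d.sig + 16]
21. n14.wid = -8  [terminal]
22. n15.wid = 0  [terminal]
23. n17.off = true  [terminal]
24. n18.live = 27  [terminal]
25. n19.env = false  [terminal]
26. n16.mk = "qp"  ["qp"]
27. n16.ok = 21  [b.live * -1 + 48]
28. n16.acc = false  [b.live > 27]
29. n13.mk = "yqp"  ["y" ++ S₁.mk]
30. n13.ok = 6  [(if S₁.acc then S₁.ok else g₁.wid) + 6]
31. n13.acc = true  [S₁.ok == 21]
32. n0.mk = "qpyqp"  [B.sig ++ S₂.mk]
33. n0.ok = 29  [S₂.ok + S₁.ok + 8]
34. n0.acc = true  [true]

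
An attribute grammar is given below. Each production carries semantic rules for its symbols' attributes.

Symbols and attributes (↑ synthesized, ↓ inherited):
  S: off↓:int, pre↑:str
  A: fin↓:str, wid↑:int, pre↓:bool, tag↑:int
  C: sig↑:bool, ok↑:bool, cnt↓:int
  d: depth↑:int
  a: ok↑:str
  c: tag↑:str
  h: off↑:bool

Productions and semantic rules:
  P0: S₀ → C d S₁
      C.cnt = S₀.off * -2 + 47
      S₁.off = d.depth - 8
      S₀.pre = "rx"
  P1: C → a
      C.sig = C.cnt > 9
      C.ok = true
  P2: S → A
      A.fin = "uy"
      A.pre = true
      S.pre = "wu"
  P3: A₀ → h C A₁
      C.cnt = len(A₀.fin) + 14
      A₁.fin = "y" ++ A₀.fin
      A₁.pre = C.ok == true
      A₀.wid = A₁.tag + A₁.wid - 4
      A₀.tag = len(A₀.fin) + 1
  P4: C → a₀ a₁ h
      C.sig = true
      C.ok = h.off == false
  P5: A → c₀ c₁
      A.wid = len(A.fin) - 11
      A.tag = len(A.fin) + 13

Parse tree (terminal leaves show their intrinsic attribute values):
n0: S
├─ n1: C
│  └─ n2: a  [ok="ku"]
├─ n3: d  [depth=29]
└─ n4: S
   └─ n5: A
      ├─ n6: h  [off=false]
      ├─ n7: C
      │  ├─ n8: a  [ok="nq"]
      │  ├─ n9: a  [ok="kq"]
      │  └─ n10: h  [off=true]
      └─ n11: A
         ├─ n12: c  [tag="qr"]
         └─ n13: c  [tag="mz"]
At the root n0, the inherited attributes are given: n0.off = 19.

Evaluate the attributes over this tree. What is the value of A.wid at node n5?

1. n0.off = 19  [given at root]
2. n1.cnt = 9  [S₀.off * -2 + 47]
3. n2.ok = "ku"  [terminal]
4. n1.sig = false  [C.cnt > 9]
5. n1.ok = true  [true]
6. n3.depth = 29  [terminal]
7. n4.off = 21  [d.depth - 8]
8. n5.fin = "uy"  ["uy"]
9. n5.pre = true  [true]
10. n6.off = false  [terminal]
11. n7.cnt = 16  [len(A₀.fin) + 14]
12. n8.ok = "nq"  [terminal]
13. n9.ok = "kq"  [terminal]
14. n10.off = true  [terminal]
15. n7.sig = true  [true]
16. n7.ok = false  [h.off == false]
17. n11.fin = "yuy"  ["y" ++ A₀.fin]
18. n11.pre = false  [C.ok == true]
19. n12.tag = "qr"  [terminal]
20. n13.tag = "mz"  [terminal]
21. n11.wid = -8  [len(A.fin) - 11]
22. n11.tag = 16  [len(A.fin) + 13]
23. n5.wid = 4  [A₁.tag + A₁.wid - 4]
24. n5.tag = 3  [len(A₀.fin) + 1]
25. n4.pre = "wu"  ["wu"]
26. n0.pre = "rx"  ["rx"]

4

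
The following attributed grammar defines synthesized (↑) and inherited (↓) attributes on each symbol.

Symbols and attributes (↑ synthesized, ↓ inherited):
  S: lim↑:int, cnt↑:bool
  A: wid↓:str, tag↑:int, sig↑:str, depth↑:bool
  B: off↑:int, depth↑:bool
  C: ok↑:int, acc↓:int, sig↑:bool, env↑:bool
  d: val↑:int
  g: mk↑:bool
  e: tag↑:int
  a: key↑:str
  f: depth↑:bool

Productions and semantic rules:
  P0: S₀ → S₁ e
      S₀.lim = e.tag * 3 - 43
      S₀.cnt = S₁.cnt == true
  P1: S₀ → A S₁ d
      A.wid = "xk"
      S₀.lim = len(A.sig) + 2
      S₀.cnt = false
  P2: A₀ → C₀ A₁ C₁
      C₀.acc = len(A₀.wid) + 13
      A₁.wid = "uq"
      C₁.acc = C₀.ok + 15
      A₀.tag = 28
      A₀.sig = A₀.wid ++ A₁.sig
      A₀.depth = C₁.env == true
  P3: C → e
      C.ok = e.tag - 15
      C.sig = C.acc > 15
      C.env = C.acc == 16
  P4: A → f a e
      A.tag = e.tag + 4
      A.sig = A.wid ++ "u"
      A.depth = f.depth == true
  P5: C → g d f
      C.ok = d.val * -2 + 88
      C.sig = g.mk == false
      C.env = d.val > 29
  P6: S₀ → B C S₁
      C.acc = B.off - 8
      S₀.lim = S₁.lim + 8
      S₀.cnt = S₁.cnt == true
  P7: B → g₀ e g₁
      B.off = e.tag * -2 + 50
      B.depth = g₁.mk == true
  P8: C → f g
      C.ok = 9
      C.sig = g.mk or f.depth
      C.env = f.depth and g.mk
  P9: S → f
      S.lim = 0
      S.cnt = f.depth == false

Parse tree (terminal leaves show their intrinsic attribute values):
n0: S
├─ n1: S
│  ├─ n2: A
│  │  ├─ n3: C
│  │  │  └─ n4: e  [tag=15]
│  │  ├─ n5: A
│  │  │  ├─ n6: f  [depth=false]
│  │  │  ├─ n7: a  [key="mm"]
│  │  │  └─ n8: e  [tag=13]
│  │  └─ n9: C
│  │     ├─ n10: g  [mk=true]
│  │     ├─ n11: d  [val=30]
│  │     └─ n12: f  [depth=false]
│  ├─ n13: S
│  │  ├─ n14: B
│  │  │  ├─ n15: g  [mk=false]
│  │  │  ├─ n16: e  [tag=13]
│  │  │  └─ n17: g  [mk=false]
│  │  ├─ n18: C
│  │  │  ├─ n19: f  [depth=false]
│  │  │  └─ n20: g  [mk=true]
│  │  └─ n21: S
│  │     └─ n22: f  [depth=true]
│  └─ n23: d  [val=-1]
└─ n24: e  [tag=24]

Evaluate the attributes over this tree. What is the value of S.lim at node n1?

1. n2.wid = "xk"  ["xk"]
2. n3.acc = 15  [len(A₀.wid) + 13]
3. n4.tag = 15  [terminal]
4. n3.ok = 0  [e.tag - 15]
5. n3.sig = false  [C.acc > 15]
6. n3.env = false  [C.acc == 16]
7. n5.wid = "uq"  ["uq"]
8. n6.depth = false  [terminal]
9. n7.key = "mm"  [terminal]
10. n8.tag = 13  [terminal]
11. n5.tag = 17  [e.tag + 4]
12. n5.sig = "uqu"  [A.wid ++ "u"]
13. n5.depth = false  [f.depth == true]
14. n9.acc = 15  [C₀.ok + 15]
15. n10.mk = true  [terminal]
16. n11.val = 30  [terminal]
17. n12.depth = false  [terminal]
18. n9.ok = 28  [d.val * -2 + 88]
19. n9.sig = false  [g.mk == false]
20. n9.env = true  [d.val > 29]
21. n2.tag = 28  [28]
22. n2.sig = "xkuqu"  [A₀.wid ++ A₁.sig]
23. n2.depth = true  [C₁.env == true]
24. n15.mk = false  [terminal]
25. n16.tag = 13  [terminal]
26. n17.mk = false  [terminal]
27. n14.off = 24  [e.tag * -2 + 50]
28. n14.depth = false  [g₁.mk == true]
29. n18.acc = 16  [B.off - 8]
30. n19.depth = false  [terminal]
31. n20.mk = true  [terminal]
32. n18.ok = 9  [9]
33. n18.sig = true  [g.mk or f.depth]
34. n18.env = false  [f.depth and g.mk]
35. n22.depth = true  [terminal]
36. n21.lim = 0  [0]
37. n21.cnt = false  [f.depth == false]
38. n13.lim = 8  [S₁.lim + 8]
39. n13.cnt = false  [S₁.cnt == true]
40. n23.val = -1  [terminal]
41. n1.lim = 7  [len(A.sig) + 2]
42. n1.cnt = false  [false]
43. n24.tag = 24  [terminal]
44. n0.lim = 29  [e.tag * 3 - 43]
45. n0.cnt = false  [S₁.cnt == true]

7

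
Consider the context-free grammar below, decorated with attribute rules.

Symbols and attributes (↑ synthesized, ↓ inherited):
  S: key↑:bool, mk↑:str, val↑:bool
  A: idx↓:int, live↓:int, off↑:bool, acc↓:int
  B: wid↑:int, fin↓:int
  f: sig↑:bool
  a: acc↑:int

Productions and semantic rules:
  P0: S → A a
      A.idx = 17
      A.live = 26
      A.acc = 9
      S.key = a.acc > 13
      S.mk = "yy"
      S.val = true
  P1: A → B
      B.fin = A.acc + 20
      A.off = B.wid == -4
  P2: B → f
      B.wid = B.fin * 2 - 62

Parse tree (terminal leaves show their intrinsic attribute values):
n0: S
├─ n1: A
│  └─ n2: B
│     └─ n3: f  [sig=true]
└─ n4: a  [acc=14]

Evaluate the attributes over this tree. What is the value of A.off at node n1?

true

1. n1.idx = 17  [17]
2. n1.live = 26  [26]
3. n1.acc = 9  [9]
4. n2.fin = 29  [A.acc + 20]
5. n3.sig = true  [terminal]
6. n2.wid = -4  [B.fin * 2 - 62]
7. n1.off = true  [B.wid == -4]
8. n4.acc = 14  [terminal]
9. n0.key = true  [a.acc > 13]
10. n0.mk = "yy"  ["yy"]
11. n0.val = true  [true]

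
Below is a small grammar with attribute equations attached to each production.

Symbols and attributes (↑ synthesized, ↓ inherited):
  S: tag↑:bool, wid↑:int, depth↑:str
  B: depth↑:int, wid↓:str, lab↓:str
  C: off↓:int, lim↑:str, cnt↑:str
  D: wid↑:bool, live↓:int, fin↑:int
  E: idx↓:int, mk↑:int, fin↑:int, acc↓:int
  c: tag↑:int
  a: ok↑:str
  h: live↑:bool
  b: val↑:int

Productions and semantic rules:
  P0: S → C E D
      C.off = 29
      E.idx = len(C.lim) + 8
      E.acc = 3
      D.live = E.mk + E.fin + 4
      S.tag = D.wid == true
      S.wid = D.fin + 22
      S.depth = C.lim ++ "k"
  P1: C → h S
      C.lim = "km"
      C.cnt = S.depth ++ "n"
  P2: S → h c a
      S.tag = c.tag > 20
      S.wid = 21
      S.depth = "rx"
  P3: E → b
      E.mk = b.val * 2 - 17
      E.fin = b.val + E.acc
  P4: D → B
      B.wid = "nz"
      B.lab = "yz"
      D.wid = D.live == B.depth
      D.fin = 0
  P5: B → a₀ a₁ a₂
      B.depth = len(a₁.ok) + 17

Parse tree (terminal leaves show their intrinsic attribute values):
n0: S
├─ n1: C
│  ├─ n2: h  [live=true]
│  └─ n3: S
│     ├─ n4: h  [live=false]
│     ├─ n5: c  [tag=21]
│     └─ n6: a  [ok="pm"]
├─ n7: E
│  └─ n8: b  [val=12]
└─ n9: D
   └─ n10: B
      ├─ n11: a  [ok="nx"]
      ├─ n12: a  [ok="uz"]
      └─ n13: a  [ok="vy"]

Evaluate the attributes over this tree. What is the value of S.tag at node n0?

false

1. n1.off = 29  [29]
2. n2.live = true  [terminal]
3. n4.live = false  [terminal]
4. n5.tag = 21  [terminal]
5. n6.ok = "pm"  [terminal]
6. n3.tag = true  [c.tag > 20]
7. n3.wid = 21  [21]
8. n3.depth = "rx"  ["rx"]
9. n1.lim = "km"  ["km"]
10. n1.cnt = "rxn"  [S.depth ++ "n"]
11. n7.idx = 10  [len(C.lim) + 8]
12. n7.acc = 3  [3]
13. n8.val = 12  [terminal]
14. n7.mk = 7  [b.val * 2 - 17]
15. n7.fin = 15  [b.val + E.acc]
16. n9.live = 26  [E.mk + E.fin + 4]
17. n10.wid = "nz"  ["nz"]
18. n10.lab = "yz"  ["yz"]
19. n11.ok = "nx"  [terminal]
20. n12.ok = "uz"  [terminal]
21. n13.ok = "vy"  [terminal]
22. n10.depth = 19  [len(a₁.ok) + 17]
23. n9.wid = false  [D.live == B.depth]
24. n9.fin = 0  [0]
25. n0.tag = false  [D.wid == true]
26. n0.wid = 22  [D.fin + 22]
27. n0.depth = "kmk"  [C.lim ++ "k"]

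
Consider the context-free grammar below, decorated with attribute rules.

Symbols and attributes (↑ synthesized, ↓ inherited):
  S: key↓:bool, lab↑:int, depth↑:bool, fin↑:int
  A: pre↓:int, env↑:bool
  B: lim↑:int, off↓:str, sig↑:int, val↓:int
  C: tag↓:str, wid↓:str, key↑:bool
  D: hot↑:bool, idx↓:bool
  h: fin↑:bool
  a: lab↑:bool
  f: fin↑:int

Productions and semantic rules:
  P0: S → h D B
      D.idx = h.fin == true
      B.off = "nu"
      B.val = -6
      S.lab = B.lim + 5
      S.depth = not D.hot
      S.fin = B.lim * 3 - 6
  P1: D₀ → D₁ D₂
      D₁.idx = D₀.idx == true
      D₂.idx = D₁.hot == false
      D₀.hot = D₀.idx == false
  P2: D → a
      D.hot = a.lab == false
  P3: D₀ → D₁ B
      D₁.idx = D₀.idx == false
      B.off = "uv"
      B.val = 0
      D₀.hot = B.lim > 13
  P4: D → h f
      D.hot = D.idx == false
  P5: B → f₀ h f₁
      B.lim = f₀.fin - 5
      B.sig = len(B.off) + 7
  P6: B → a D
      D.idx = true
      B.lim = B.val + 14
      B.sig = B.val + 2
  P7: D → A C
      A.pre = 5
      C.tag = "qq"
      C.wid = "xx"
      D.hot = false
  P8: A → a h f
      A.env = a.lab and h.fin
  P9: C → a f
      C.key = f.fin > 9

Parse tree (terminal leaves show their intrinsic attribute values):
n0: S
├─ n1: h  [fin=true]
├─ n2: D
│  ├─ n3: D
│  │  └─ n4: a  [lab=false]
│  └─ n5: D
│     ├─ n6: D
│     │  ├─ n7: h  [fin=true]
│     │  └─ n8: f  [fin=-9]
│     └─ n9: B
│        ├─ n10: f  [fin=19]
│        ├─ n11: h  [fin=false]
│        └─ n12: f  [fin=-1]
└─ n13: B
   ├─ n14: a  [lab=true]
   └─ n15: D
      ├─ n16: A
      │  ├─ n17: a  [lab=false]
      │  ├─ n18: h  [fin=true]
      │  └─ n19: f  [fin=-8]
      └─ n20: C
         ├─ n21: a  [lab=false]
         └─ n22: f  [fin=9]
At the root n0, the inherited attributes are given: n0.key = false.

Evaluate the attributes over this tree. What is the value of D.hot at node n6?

false

1. n0.key = false  [given at root]
2. n1.fin = true  [terminal]
3. n2.idx = true  [h.fin == true]
4. n3.idx = true  [D₀.idx == true]
5. n4.lab = false  [terminal]
6. n3.hot = true  [a.lab == false]
7. n5.idx = false  [D₁.hot == false]
8. n6.idx = true  [D₀.idx == false]
9. n7.fin = true  [terminal]
10. n8.fin = -9  [terminal]
11. n6.hot = false  [D.idx == false]
12. n9.off = "uv"  ["uv"]
13. n9.val = 0  [0]
14. n10.fin = 19  [terminal]
15. n11.fin = false  [terminal]
16. n12.fin = -1  [terminal]
17. n9.lim = 14  [f₀.fin - 5]
18. n9.sig = 9  [len(B.off) + 7]
19. n5.hot = true  [B.lim > 13]
20. n2.hot = false  [D₀.idx == false]
21. n13.off = "nu"  ["nu"]
22. n13.val = -6  [-6]
23. n14.lab = true  [terminal]
24. n15.idx = true  [true]
25. n16.pre = 5  [5]
26. n17.lab = false  [terminal]
27. n18.fin = true  [terminal]
28. n19.fin = -8  [terminal]
29. n16.env = false  [a.lab and h.fin]
30. n20.tag = "qq"  ["qq"]
31. n20.wid = "xx"  ["xx"]
32. n21.lab = false  [terminal]
33. n22.fin = 9  [terminal]
34. n20.key = false  [f.fin > 9]
35. n15.hot = false  [false]
36. n13.lim = 8  [B.val + 14]
37. n13.sig = -4  [B.val + 2]
38. n0.lab = 13  [B.lim + 5]
39. n0.depth = true  [not D.hot]
40. n0.fin = 18  [B.lim * 3 - 6]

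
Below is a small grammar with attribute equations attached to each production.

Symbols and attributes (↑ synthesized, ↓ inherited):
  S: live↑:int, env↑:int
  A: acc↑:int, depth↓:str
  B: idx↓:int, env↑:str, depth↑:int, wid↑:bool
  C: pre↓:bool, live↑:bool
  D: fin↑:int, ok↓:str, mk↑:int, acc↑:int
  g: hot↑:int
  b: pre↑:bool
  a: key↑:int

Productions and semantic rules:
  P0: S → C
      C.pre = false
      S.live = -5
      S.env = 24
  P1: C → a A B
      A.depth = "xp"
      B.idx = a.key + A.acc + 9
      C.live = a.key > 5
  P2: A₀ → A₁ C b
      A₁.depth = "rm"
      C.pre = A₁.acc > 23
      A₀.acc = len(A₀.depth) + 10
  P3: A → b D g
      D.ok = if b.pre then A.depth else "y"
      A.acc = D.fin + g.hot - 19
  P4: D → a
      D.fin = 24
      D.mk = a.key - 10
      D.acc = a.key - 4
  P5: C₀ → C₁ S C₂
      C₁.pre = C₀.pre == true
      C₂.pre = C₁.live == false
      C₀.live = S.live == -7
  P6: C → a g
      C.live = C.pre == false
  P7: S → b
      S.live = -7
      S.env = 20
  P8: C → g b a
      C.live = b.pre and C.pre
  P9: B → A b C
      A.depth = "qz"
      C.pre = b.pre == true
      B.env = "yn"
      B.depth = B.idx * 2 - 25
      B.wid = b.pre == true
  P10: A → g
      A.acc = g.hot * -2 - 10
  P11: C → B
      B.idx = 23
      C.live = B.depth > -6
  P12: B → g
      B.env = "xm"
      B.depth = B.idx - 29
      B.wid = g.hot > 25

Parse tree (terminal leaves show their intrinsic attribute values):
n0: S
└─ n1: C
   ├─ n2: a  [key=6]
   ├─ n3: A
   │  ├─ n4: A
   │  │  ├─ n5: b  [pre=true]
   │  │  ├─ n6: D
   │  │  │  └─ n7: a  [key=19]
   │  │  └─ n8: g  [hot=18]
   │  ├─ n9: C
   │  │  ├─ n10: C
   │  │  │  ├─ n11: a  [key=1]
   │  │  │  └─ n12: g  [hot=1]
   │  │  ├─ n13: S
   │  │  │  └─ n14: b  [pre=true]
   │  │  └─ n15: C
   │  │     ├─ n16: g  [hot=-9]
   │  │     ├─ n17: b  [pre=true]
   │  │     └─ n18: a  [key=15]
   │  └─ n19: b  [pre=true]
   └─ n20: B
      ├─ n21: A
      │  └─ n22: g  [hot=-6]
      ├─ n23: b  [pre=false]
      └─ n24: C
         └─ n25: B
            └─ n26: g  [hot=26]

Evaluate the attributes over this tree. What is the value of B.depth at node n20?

1. n1.pre = false  [false]
2. n2.key = 6  [terminal]
3. n3.depth = "xp"  ["xp"]
4. n4.depth = "rm"  ["rm"]
5. n5.pre = true  [terminal]
6. n6.ok = "rm"  [if b.pre then A.depth else "y"]
7. n7.key = 19  [terminal]
8. n6.fin = 24  [24]
9. n6.mk = 9  [a.key - 10]
10. n6.acc = 15  [a.key - 4]
11. n8.hot = 18  [terminal]
12. n4.acc = 23  [D.fin + g.hot - 19]
13. n9.pre = false  [A₁.acc > 23]
14. n10.pre = false  [C₀.pre == true]
15. n11.key = 1  [terminal]
16. n12.hot = 1  [terminal]
17. n10.live = true  [C.pre == false]
18. n14.pre = true  [terminal]
19. n13.live = -7  [-7]
20. n13.env = 20  [20]
21. n15.pre = false  [C₁.live == false]
22. n16.hot = -9  [terminal]
23. n17.pre = true  [terminal]
24. n18.key = 15  [terminal]
25. n15.live = false  [b.pre and C.pre]
26. n9.live = true  [S.live == -7]
27. n19.pre = true  [terminal]
28. n3.acc = 12  [len(A₀.depth) + 10]
29. n20.idx = 27  [a.key + A.acc + 9]
30. n21.depth = "qz"  ["qz"]
31. n22.hot = -6  [terminal]
32. n21.acc = 2  [g.hot * -2 - 10]
33. n23.pre = false  [terminal]
34. n24.pre = false  [b.pre == true]
35. n25.idx = 23  [23]
36. n26.hot = 26  [terminal]
37. n25.env = "xm"  ["xm"]
38. n25.depth = -6  [B.idx - 29]
39. n25.wid = true  [g.hot > 25]
40. n24.live = false  [B.depth > -6]
41. n20.env = "yn"  ["yn"]
42. n20.depth = 29  [B.idx * 2 - 25]
43. n20.wid = false  [b.pre == true]
44. n1.live = true  [a.key > 5]
45. n0.live = -5  [-5]
46. n0.env = 24  [24]

29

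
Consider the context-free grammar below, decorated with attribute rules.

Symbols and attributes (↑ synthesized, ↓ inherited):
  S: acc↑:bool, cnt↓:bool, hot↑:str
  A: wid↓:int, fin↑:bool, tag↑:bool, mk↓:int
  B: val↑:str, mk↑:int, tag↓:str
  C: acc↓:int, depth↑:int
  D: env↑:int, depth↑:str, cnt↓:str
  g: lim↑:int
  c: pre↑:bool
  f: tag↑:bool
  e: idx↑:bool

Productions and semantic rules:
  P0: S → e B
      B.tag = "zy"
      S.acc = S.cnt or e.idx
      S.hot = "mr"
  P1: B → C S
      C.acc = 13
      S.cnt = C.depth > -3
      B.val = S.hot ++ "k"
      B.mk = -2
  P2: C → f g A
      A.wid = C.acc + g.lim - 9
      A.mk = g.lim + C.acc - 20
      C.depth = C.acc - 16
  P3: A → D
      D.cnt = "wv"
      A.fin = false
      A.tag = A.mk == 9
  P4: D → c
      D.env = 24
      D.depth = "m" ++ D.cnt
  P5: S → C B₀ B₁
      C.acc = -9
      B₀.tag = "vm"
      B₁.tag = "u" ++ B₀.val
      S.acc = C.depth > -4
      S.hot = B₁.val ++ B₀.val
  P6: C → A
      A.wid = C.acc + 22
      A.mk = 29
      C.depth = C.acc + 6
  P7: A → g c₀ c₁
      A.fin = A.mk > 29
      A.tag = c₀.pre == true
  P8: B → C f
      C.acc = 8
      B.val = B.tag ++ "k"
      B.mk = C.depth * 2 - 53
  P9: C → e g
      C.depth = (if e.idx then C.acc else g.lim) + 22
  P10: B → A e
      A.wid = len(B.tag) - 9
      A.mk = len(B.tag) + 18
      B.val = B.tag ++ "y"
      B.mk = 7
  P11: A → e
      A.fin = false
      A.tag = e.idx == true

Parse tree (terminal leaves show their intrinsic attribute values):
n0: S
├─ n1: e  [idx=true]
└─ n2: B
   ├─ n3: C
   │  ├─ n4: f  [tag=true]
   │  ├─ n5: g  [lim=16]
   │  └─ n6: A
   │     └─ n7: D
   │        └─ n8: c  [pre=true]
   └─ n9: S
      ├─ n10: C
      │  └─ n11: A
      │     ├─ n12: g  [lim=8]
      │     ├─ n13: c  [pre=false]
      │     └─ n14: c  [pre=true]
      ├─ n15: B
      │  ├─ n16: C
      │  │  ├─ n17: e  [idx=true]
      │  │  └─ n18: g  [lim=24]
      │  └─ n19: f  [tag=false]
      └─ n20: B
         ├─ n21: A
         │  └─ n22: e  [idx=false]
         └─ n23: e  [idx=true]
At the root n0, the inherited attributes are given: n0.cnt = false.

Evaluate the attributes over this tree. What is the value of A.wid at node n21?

1. n0.cnt = false  [given at root]
2. n1.idx = true  [terminal]
3. n2.tag = "zy"  ["zy"]
4. n3.acc = 13  [13]
5. n4.tag = true  [terminal]
6. n5.lim = 16  [terminal]
7. n6.wid = 20  [C.acc + g.lim - 9]
8. n6.mk = 9  [g.lim + C.acc - 20]
9. n7.cnt = "wv"  ["wv"]
10. n8.pre = true  [terminal]
11. n7.env = 24  [24]
12. n7.depth = "mwv"  ["m" ++ D.cnt]
13. n6.fin = false  [false]
14. n6.tag = true  [A.mk == 9]
15. n3.depth = -3  [C.acc - 16]
16. n9.cnt = false  [C.depth > -3]
17. n10.acc = -9  [-9]
18. n11.wid = 13  [C.acc + 22]
19. n11.mk = 29  [29]
20. n12.lim = 8  [terminal]
21. n13.pre = false  [terminal]
22. n14.pre = true  [terminal]
23. n11.fin = false  [A.mk > 29]
24. n11.tag = false  [c₀.pre == true]
25. n10.depth = -3  [C.acc + 6]
26. n15.tag = "vm"  ["vm"]
27. n16.acc = 8  [8]
28. n17.idx = true  [terminal]
29. n18.lim = 24  [terminal]
30. n16.depth = 30  [(if e.idx then C.acc else g.lim) + 22]
31. n19.tag = false  [terminal]
32. n15.val = "vmk"  [B.tag ++ "k"]
33. n15.mk = 7  [C.depth * 2 - 53]
34. n20.tag = "uvmk"  ["u" ++ B₀.val]
35. n21.wid = -5  [len(B.tag) - 9]
36. n21.mk = 22  [len(B.tag) + 18]
37. n22.idx = false  [terminal]
38. n21.fin = false  [false]
39. n21.tag = false  [e.idx == true]
40. n23.idx = true  [terminal]
41. n20.val = "uvmky"  [B.tag ++ "y"]
42. n20.mk = 7  [7]
43. n9.acc = true  [C.depth > -4]
44. n9.hot = "uvmkyvmk"  [B₁.val ++ B₀.val]
45. n2.val = "uvmkyvmkk"  [S.hot ++ "k"]
46. n2.mk = -2  [-2]
47. n0.acc = true  [S.cnt or e.idx]
48. n0.hot = "mr"  ["mr"]

-5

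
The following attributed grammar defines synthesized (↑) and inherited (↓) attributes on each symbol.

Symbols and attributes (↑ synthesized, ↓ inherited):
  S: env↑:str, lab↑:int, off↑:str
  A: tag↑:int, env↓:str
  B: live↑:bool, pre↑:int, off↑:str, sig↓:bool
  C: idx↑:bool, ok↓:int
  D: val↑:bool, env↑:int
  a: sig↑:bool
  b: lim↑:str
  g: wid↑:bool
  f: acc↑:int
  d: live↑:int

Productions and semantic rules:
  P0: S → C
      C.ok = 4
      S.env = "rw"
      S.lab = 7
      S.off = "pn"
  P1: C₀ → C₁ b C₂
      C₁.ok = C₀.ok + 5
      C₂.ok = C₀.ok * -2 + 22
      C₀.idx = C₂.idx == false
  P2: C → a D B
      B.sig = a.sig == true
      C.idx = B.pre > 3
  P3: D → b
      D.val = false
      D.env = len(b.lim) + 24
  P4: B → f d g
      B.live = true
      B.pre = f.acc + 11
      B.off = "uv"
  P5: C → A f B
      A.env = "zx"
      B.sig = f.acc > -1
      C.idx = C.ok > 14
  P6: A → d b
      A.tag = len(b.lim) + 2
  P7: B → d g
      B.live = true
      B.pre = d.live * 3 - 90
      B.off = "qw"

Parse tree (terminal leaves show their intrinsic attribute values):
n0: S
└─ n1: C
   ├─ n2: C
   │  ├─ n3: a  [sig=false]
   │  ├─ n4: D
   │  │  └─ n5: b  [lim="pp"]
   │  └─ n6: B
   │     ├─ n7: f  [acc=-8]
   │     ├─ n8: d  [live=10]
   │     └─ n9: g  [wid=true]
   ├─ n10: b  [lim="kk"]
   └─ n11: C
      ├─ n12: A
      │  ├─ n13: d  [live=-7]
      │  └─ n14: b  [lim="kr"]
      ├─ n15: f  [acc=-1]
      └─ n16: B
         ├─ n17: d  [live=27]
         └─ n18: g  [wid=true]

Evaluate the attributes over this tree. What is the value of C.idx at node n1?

1. n1.ok = 4  [4]
2. n2.ok = 9  [C₀.ok + 5]
3. n3.sig = false  [terminal]
4. n5.lim = "pp"  [terminal]
5. n4.val = false  [false]
6. n4.env = 26  [len(b.lim) + 24]
7. n6.sig = false  [a.sig == true]
8. n7.acc = -8  [terminal]
9. n8.live = 10  [terminal]
10. n9.wid = true  [terminal]
11. n6.live = true  [true]
12. n6.pre = 3  [f.acc + 11]
13. n6.off = "uv"  ["uv"]
14. n2.idx = false  [B.pre > 3]
15. n10.lim = "kk"  [terminal]
16. n11.ok = 14  [C₀.ok * -2 + 22]
17. n12.env = "zx"  ["zx"]
18. n13.live = -7  [terminal]
19. n14.lim = "kr"  [terminal]
20. n12.tag = 4  [len(b.lim) + 2]
21. n15.acc = -1  [terminal]
22. n16.sig = false  [f.acc > -1]
23. n17.live = 27  [terminal]
24. n18.wid = true  [terminal]
25. n16.live = true  [true]
26. n16.pre = -9  [d.live * 3 - 90]
27. n16.off = "qw"  ["qw"]
28. n11.idx = false  [C.ok > 14]
29. n1.idx = true  [C₂.idx == false]
30. n0.env = "rw"  ["rw"]
31. n0.lab = 7  [7]
32. n0.off = "pn"  ["pn"]

true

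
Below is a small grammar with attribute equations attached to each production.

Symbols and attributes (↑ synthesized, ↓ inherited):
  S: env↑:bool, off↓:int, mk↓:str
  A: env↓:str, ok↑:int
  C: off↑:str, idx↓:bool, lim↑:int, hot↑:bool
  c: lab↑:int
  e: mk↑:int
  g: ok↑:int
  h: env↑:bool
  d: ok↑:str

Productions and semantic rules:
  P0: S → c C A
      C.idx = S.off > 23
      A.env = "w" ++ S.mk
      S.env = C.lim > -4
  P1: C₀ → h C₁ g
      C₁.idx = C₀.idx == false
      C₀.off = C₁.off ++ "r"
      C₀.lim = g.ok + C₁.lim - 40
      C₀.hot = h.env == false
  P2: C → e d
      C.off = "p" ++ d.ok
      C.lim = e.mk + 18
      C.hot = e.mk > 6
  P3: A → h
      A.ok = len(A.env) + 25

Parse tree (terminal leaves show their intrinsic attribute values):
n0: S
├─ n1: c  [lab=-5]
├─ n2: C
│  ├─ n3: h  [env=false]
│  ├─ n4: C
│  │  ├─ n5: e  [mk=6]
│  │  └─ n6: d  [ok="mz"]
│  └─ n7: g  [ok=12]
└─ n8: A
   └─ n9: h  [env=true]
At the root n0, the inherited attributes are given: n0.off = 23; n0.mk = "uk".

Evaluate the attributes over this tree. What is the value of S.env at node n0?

false

1. n0.off = 23  [given at root]
2. n0.mk = "uk"  [given at root]
3. n1.lab = -5  [terminal]
4. n2.idx = false  [S.off > 23]
5. n3.env = false  [terminal]
6. n4.idx = true  [C₀.idx == false]
7. n5.mk = 6  [terminal]
8. n6.ok = "mz"  [terminal]
9. n4.off = "pmz"  ["p" ++ d.ok]
10. n4.lim = 24  [e.mk + 18]
11. n4.hot = false  [e.mk > 6]
12. n7.ok = 12  [terminal]
13. n2.off = "pmzr"  [C₁.off ++ "r"]
14. n2.lim = -4  [g.ok + C₁.lim - 40]
15. n2.hot = true  [h.env == false]
16. n8.env = "wuk"  ["w" ++ S.mk]
17. n9.env = true  [terminal]
18. n8.ok = 28  [len(A.env) + 25]
19. n0.env = false  [C.lim > -4]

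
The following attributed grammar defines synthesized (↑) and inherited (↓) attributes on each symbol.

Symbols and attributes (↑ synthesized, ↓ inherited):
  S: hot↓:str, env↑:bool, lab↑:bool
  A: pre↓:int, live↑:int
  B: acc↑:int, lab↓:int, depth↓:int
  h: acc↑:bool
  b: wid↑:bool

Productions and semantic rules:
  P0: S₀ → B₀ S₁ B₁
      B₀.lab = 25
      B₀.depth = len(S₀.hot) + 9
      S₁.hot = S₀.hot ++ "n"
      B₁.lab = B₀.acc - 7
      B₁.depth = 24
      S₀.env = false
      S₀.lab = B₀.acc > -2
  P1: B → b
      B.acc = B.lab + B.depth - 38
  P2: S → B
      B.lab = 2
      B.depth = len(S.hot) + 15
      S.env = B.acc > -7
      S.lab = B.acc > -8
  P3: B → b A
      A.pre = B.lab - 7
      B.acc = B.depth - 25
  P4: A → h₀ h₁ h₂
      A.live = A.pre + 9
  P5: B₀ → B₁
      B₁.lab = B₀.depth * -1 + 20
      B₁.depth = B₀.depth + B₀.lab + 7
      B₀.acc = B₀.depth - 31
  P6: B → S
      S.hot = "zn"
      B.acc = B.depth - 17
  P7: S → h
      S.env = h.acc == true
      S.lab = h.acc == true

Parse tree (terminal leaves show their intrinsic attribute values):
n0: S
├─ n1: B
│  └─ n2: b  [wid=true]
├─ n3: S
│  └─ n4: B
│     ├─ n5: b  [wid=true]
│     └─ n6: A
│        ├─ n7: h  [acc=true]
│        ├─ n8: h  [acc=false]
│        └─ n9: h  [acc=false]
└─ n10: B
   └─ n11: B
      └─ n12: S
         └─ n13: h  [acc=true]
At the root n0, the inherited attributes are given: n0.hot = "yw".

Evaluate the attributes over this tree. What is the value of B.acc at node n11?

5

1. n0.hot = "yw"  [given at root]
2. n1.lab = 25  [25]
3. n1.depth = 11  [len(S₀.hot) + 9]
4. n2.wid = true  [terminal]
5. n1.acc = -2  [B.lab + B.depth - 38]
6. n3.hot = "ywn"  [S₀.hot ++ "n"]
7. n4.lab = 2  [2]
8. n4.depth = 18  [len(S.hot) + 15]
9. n5.wid = true  [terminal]
10. n6.pre = -5  [B.lab - 7]
11. n7.acc = true  [terminal]
12. n8.acc = false  [terminal]
13. n9.acc = false  [terminal]
14. n6.live = 4  [A.pre + 9]
15. n4.acc = -7  [B.depth - 25]
16. n3.env = false  [B.acc > -7]
17. n3.lab = true  [B.acc > -8]
18. n10.lab = -9  [B₀.acc - 7]
19. n10.depth = 24  [24]
20. n11.lab = -4  [B₀.depth * -1 + 20]
21. n11.depth = 22  [B₀.depth + B₀.lab + 7]
22. n12.hot = "zn"  ["zn"]
23. n13.acc = true  [terminal]
24. n12.env = true  [h.acc == true]
25. n12.lab = true  [h.acc == true]
26. n11.acc = 5  [B.depth - 17]
27. n10.acc = -7  [B₀.depth - 31]
28. n0.env = false  [false]
29. n0.lab = false  [B₀.acc > -2]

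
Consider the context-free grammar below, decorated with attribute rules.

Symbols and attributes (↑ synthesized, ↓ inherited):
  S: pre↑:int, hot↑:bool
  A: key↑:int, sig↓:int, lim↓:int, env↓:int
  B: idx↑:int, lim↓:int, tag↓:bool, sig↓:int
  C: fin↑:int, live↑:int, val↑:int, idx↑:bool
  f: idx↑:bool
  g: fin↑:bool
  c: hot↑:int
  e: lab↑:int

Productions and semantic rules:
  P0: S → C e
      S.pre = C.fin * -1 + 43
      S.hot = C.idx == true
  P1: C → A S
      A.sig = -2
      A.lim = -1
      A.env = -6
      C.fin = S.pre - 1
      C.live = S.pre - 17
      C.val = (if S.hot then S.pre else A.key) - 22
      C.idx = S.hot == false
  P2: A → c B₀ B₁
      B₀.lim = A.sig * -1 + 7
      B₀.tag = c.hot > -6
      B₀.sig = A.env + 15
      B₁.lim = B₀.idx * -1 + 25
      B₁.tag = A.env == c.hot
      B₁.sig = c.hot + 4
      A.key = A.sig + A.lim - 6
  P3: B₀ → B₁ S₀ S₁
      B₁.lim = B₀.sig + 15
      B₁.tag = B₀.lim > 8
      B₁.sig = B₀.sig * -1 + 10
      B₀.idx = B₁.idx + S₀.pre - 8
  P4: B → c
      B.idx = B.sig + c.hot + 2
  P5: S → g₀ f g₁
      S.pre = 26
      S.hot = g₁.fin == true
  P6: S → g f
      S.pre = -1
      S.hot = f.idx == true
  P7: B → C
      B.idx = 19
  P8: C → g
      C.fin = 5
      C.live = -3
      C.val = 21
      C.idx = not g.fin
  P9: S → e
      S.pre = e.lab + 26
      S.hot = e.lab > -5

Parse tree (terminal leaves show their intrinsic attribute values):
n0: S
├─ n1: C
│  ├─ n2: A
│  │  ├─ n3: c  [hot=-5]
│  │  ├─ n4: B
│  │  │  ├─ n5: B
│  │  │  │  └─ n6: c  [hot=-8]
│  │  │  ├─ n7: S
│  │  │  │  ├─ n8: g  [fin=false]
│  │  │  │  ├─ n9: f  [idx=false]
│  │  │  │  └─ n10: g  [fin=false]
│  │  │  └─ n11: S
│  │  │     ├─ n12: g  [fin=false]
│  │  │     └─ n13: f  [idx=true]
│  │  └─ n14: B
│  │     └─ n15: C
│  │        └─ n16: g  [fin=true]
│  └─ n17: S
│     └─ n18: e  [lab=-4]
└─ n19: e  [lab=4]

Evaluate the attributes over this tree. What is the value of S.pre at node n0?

1. n2.sig = -2  [-2]
2. n2.lim = -1  [-1]
3. n2.env = -6  [-6]
4. n3.hot = -5  [terminal]
5. n4.lim = 9  [A.sig * -1 + 7]
6. n4.tag = true  [c.hot > -6]
7. n4.sig = 9  [A.env + 15]
8. n5.lim = 24  [B₀.sig + 15]
9. n5.tag = true  [B₀.lim > 8]
10. n5.sig = 1  [B₀.sig * -1 + 10]
11. n6.hot = -8  [terminal]
12. n5.idx = -5  [B.sig + c.hot + 2]
13. n8.fin = false  [terminal]
14. n9.idx = false  [terminal]
15. n10.fin = false  [terminal]
16. n7.pre = 26  [26]
17. n7.hot = false  [g₁.fin == true]
18. n12.fin = false  [terminal]
19. n13.idx = true  [terminal]
20. n11.pre = -1  [-1]
21. n11.hot = true  [f.idx == true]
22. n4.idx = 13  [B₁.idx + S₀.pre - 8]
23. n14.lim = 12  [B₀.idx * -1 + 25]
24. n14.tag = false  [A.env == c.hot]
25. n14.sig = -1  [c.hot + 4]
26. n16.fin = true  [terminal]
27. n15.fin = 5  [5]
28. n15.live = -3  [-3]
29. n15.val = 21  [21]
30. n15.idx = false  [not g.fin]
31. n14.idx = 19  [19]
32. n2.key = -9  [A.sig + A.lim - 6]
33. n18.lab = -4  [terminal]
34. n17.pre = 22  [e.lab + 26]
35. n17.hot = true  [e.lab > -5]
36. n1.fin = 21  [S.pre - 1]
37. n1.live = 5  [S.pre - 17]
38. n1.val = 0  [(if S.hot then S.pre else A.key) - 22]
39. n1.idx = false  [S.hot == false]
40. n19.lab = 4  [terminal]
41. n0.pre = 22  [C.fin * -1 + 43]
42. n0.hot = false  [C.idx == true]

22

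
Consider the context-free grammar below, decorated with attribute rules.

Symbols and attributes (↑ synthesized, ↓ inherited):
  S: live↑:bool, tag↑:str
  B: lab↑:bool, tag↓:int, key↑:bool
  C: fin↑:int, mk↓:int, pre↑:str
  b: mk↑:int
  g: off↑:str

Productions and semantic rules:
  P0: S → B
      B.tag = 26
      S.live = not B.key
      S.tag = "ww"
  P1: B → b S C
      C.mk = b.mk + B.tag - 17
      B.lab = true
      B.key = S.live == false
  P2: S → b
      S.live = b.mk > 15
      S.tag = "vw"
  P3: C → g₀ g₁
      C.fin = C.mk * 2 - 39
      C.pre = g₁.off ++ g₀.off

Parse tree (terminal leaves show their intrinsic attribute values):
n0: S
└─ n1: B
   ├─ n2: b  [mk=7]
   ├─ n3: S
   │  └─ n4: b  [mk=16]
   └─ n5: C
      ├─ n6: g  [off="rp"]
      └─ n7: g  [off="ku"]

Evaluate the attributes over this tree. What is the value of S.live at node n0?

1. n1.tag = 26  [26]
2. n2.mk = 7  [terminal]
3. n4.mk = 16  [terminal]
4. n3.live = true  [b.mk > 15]
5. n3.tag = "vw"  ["vw"]
6. n5.mk = 16  [b.mk + B.tag - 17]
7. n6.off = "rp"  [terminal]
8. n7.off = "ku"  [terminal]
9. n5.fin = -7  [C.mk * 2 - 39]
10. n5.pre = "kurp"  [g₁.off ++ g₀.off]
11. n1.lab = true  [true]
12. n1.key = false  [S.live == false]
13. n0.live = true  [not B.key]
14. n0.tag = "ww"  ["ww"]

true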